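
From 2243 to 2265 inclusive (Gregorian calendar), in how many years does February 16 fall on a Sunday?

Track February 16's weekday year by year (advancing +1, or +2 across a Feb 29):
  2243: Thu  2244: Fri (+1)  2245: Sun (+2) ✓  2246: Mon (+1)  2247: Tue (+1)
  2248: Wed (+1)  2249: Fri (+2)  2250: Sat (+1)  2251: Sun (+1) ✓  2252: Mon (+1)
  2253: Wed (+2)  2254: Thu (+1)  2255: Fri (+1)  2256: Sat (+1)  2257: Mon (+2)
  2258: Tue (+1)  2259: Wed (+1)  2260: Thu (+1)  2261: Sat (+2)  2262: Sun (+1) ✓
  2263: Mon (+1)  2264: Tue (+1)  2265: Thu (+2)
Sunday years: 2245, 2251, 2262 — 3 in total.

3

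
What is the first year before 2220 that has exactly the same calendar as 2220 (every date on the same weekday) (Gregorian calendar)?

2180

Two years share a calendar iff Jan 1 falls on the same weekday and both are leap or both are common. 2220: Jan 1 is Saturday, leap year.
2219: Jan 1 Friday, common
2218: Jan 1 Thursday, common
2217: Jan 1 Wednesday, common
2216: Jan 1 Monday, leap
2215: Jan 1 Sunday, common
2214: Jan 1 Saturday, common
2213: Jan 1 Friday, common
2212: Jan 1 Wednesday, leap
2211: Jan 1 Tuesday, common
2210: Jan 1 Monday, common
2209: Jan 1 Sunday, common
2208: Jan 1 Friday, leap
2207: Jan 1 Thursday, common
2206: Jan 1 Wednesday, common
2205: Jan 1 Tuesday, common
2204: Jan 1 Sunday, leap
2203: Jan 1 Saturday, common
2202: Jan 1 Friday, common
2201: Jan 1 Thursday, common
2200: Jan 1 Wednesday, common
2199: Jan 1 Tuesday, common
2198: Jan 1 Monday, common
2197: Jan 1 Sunday, common
2196: Jan 1 Friday, leap
2195: Jan 1 Thursday, common
2194: Jan 1 Wednesday, common
2193: Jan 1 Tuesday, common
2192: Jan 1 Sunday, leap
2191: Jan 1 Saturday, common
2190: Jan 1 Friday, common
2189: Jan 1 Thursday, common
2188: Jan 1 Tuesday, leap
2187: Jan 1 Monday, common
2186: Jan 1 Sunday, common
2185: Jan 1 Saturday, common
2184: Jan 1 Thursday, leap
2183: Jan 1 Wednesday, common
2182: Jan 1 Tuesday, common
2181: Jan 1 Monday, common
2180: Jan 1 Saturday, leap
2180 matches on both conditions.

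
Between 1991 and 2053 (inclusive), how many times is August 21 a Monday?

Track August 21's weekday year by year (advancing +1, or +2 across a Feb 29):
  1991: Wed  1992: Fri (+2)  1993: Sat (+1)  1994: Sun (+1)  1995: Mon (+1) ✓
  1996: Wed (+2)  1997: Thu (+1)  1998: Fri (+1)  1999: Sat (+1)  2000: Mon (+2) ✓
  2001: Tue (+1)  2002: Wed (+1)  2003: Thu (+1)  2004: Sat (+2)  … (35 more years) …
  2040: Tue (+2)  2041: Wed (+1)  2042: Thu (+1)  2043: Fri (+1)  2044: Sun (+2)
  2045: Mon (+1) ✓  2046: Tue (+1)  2047: Wed (+1)  2048: Fri (+2)  2049: Sat (+1)
  2050: Sun (+1)  2051: Mon (+1) ✓  2052: Wed (+2)  2053: Thu (+1)
Monday years: 1995, 2000, 2006, 2017, 2023, 2028, 2034, 2045, 2051 — 9 in total.

9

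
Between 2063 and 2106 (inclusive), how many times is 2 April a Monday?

7

Track 2 April's weekday year by year (advancing +1, or +2 across a Feb 29):
  2063: Mon ✓  2064: Wed (+2)  2065: Thu (+1)  2066: Fri (+1)  2067: Sat (+1)
  2068: Mon (+2) ✓  2069: Tue (+1)  2070: Wed (+1)  2071: Thu (+1)  2072: Sat (+2)
  2073: Sun (+1)  2074: Mon (+1) ✓  2075: Tue (+1)  2076: Thu (+2)  … (16 more years) …
  2093: Thu (+1)  2094: Fri (+1)  2095: Sat (+1)  2096: Mon (+2) ✓  2097: Tue (+1)
  2098: Wed (+1)  2099: Thu (+1)  2100: Fri (+1)  2101: Sat (+1)  2102: Sun (+1)
  2103: Mon (+1) ✓  2104: Wed (+2)  2105: Thu (+1)  2106: Fri (+1)
Monday years: 2063, 2068, 2074, 2085, 2091, 2096, 2103 — 7 in total.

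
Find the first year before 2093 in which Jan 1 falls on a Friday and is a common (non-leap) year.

2083

Jan 1 advances by 2 weekdays after a leap year and by 1 after a common year.
2093: Jan 1 is Thursday.
2092: Tuesday (leap)
2091: Monday
2090: Sunday
2089: Saturday
2088: Thursday (leap)
2087: Wednesday
2086: Tuesday
2085: Monday
2084: Saturday (leap)
2083: Friday
2083 begins on a Friday and is a common year.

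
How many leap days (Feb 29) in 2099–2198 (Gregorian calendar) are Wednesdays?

Leap years in 2099–2198: 24 of them.
Feb 29 weekday advances by 5 (mod 7) from one leap year to the next four years later (or differs when a century non-leap intervenes).
Leap-day weekdays: 2104:Fri 2108:Wed✓ 2112:Mon 2116:Sat 2120:Thu 2124:Tue 2128:Sun 2132:Fri 2136:Wed✓ 2140:Mon 2144:Sat 2148:Thu 2152:Tue 2156:Sun 2160:Fri 2164:Wed✓ 2168:Mon 2172:Sat 2176:Thu 2180:Tue 2184:Sun 2188:Fri 2192:Wed✓ 2196:Mon
Wednesday: 2108, 2136, 2164, 2192 → 4.

4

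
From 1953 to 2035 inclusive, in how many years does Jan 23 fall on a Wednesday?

Track Jan 23's weekday year by year (advancing +1, or +2 across a Feb 29):
  1953: Fri  1954: Sat (+1)  1955: Sun (+1)  1956: Mon (+1)  1957: Wed (+2) ✓
  1958: Thu (+1)  1959: Fri (+1)  1960: Sat (+1)  1961: Mon (+2)  1962: Tue (+1)
  1963: Wed (+1) ✓  1964: Thu (+1)  1965: Sat (+2)  1966: Sun (+1)  … (55 more years) …
  2022: Sun (+1)  2023: Mon (+1)  2024: Tue (+1)  2025: Thu (+2)  2026: Fri (+1)
  2027: Sat (+1)  2028: Sun (+1)  2029: Tue (+2)  2030: Wed (+1) ✓  2031: Thu (+1)
  2032: Fri (+1)  2033: Sun (+2)  2034: Mon (+1)  2035: Tue (+1)
Wednesday years: 1957, 1963, 1974, 1980, 1985, 1991, 2002, 2008, 2013, 2019, 2030 — 11 in total.

11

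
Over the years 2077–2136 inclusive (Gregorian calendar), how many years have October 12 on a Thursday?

8

Track October 12's weekday year by year (advancing +1, or +2 across a Feb 29):
  2077: Tue  2078: Wed (+1)  2079: Thu (+1) ✓  2080: Sat (+2)  2081: Sun (+1)
  2082: Mon (+1)  2083: Tue (+1)  2084: Thu (+2) ✓  2085: Fri (+1)  2086: Sat (+1)
  2087: Sun (+1)  2088: Tue (+2)  2089: Wed (+1)  2090: Thu (+1) ✓  … (32 more years) …
  2123: Tue (+1)  2124: Thu (+2) ✓  2125: Fri (+1)  2126: Sat (+1)  2127: Sun (+1)
  2128: Tue (+2)  2129: Wed (+1)  2130: Thu (+1) ✓  2131: Fri (+1)  2132: Sun (+2)
  2133: Mon (+1)  2134: Tue (+1)  2135: Wed (+1)  2136: Fri (+2)
Thursday years: 2079, 2084, 2090, 2102, 2113, 2119, 2124, 2130 — 8 in total.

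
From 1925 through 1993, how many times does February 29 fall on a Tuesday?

2

Leap years in 1925–1993: 17 of them.
Feb 29 weekday advances by 5 (mod 7) from one leap year to the next four years later (or differs when a century non-leap intervenes).
Leap-day weekdays: 1928:Wed 1932:Mon 1936:Sat 1940:Thu 1944:Tue✓ 1948:Sun 1952:Fri 1956:Wed 1960:Mon 1964:Sat 1968:Thu 1972:Tue✓ 1976:Sun 1980:Fri 1984:Wed 1988:Mon 1992:Sat
Tuesday: 1944, 1972 → 2.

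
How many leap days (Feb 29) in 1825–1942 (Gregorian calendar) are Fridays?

Leap years in 1825–1942: 28 of them.
Feb 29 weekday advances by 5 (mod 7) from one leap year to the next four years later (or differs when a century non-leap intervenes).
Leap-day weekdays: 1828:Fri✓ 1832:Wed 1836:Mon 1840:Sat 1844:Thu 1848:Tue 1852:Sun 1856:Fri✓ 1860:Wed 1864:Mon 1868:Sat 1872:Thu 1876:Tue 1880:Sun 1884:Fri✓ 1888:Wed 1892:Mon 1896:Sat 1904:Mon 1908:Sat 1912:Thu 1916:Tue 1920:Sun 1924:Fri✓ 1928:Wed 1932:Mon 1936:Sat 1940:Thu
Friday: 1828, 1856, 1884, 1924 → 4.

4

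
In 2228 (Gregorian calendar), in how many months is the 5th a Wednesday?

Check the 5th of each month of 2228: Jan 5: Sat, Feb 5: Tue, Mar 5: Wed, Apr 5: Sat, May 5: Mon, Jun 5: Thu, Jul 5: Sat, Aug 5: Tue, Sep 5: Fri, Oct 5: Sun, Nov 5: Wed, Dec 5: Fri.
Wednesday occurs in March, November — 2 months.

2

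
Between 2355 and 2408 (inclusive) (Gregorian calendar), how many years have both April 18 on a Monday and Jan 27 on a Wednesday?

2

Check each year's weekday for April 18 and Jan 27:
  2355: Mon/Thu  2356: Wed/Fri  2357: Thu/Sun  2358: Fri/Mon  2359: Sat/Tue  2360: Mon/Wed ✓  2361: Tue/Fri  2362: Wed/Sat  2363: Thu/Sun  2364: Sat/Mon  2365: Sun/Wed  2366: Mon/Thu  2367: Tue/Fri  2368: Thu/Sat  …(26 more)…  2395: Tue/Fri  2396: Thu/Sat  2397: Fri/Mon  2398: Sat/Tue  2399: Sun/Wed  2400: Tue/Thu  2401: Wed/Sat  2402: Thu/Sun  2403: Fri/Mon  2404: Sun/Tue  2405: Mon/Thu  2406: Tue/Fri  2407: Wed/Sat  2408: Fri/Sun
Both conditions hold in: 2360, 2388 — 2.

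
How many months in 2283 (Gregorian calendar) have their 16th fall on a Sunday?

2

Check the 16th of each month of 2283: Jan 16: Tue, Feb 16: Fri, Mar 16: Fri, Apr 16: Mon, May 16: Wed, Jun 16: Sat, Jul 16: Mon, Aug 16: Thu, Sep 16: Sun, Oct 16: Tue, Nov 16: Fri, Dec 16: Sun.
Sunday occurs in September, December — 2 months.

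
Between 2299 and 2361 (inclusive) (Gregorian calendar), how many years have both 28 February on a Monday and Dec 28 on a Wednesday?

6

Check each year's weekday for 28 February and Dec 28:
  2299: Tue/Thu  2300: Wed/Fri  2301: Thu/Sat  2302: Fri/Sun  2303: Sat/Mon  2304: Sun/Wed  2305: Tue/Thu  2306: Wed/Fri  2307: Thu/Sat  2308: Fri/Mon  2309: Sun/Tue  2310: Mon/Wed ✓  2311: Tue/Thu  2312: Wed/Sat  …(35 more)…  2348: Sat/Tue  2349: Mon/Wed ✓  2350: Tue/Thu  2351: Wed/Fri  2352: Thu/Sun  2353: Sat/Mon  2354: Sun/Tue  2355: Mon/Wed ✓  2356: Tue/Fri  2357: Thu/Sat  2358: Fri/Sun  2359: Sat/Mon  2360: Sun/Wed  2361: Tue/Thu
Both conditions hold in: 2310, 2321, 2327, 2338, 2349, 2355 — 6.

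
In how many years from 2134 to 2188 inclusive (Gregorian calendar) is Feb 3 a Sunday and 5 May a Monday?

2

Check each year's weekday for Feb 3 and 5 May:
  2134: Wed/Wed  2135: Thu/Thu  2136: Fri/Sat  2137: Sun/Sun  2138: Mon/Mon  2139: Tue/Tue  2140: Wed/Thu  2141: Fri/Fri  2142: Sat/Sat  2143: Sun/Sun  2144: Mon/Tue  2145: Wed/Wed  2146: Thu/Thu  2147: Fri/Fri  …(27 more)…  2175: Fri/Fri  2176: Sat/Sun  2177: Mon/Mon  2178: Tue/Tue  2179: Wed/Wed  2180: Thu/Fri  2181: Sat/Sat  2182: Sun/Sun  2183: Mon/Mon  2184: Tue/Wed  2185: Thu/Thu  2186: Fri/Fri  2187: Sat/Sat  2188: Sun/Mon ✓
Both conditions hold in: 2160, 2188 — 2.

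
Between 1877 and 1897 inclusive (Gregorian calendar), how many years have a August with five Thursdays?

9

August has 31 days; it has five Thursdays when Thursday falls among the first (month-length − 28) days — i.e. when August 1 is one of Thursday/Wednesday/Tuesday.
August 1 by year: 1877:Wed✓ 1878:Thu✓ 1879:Fri 1880:Sun 1881:Mon 1882:Tue✓ 1883:Wed✓ 1884:Fri 1885:Sat 1886:Sun 1887:Mon 1888:Wed✓ 1889:Thu✓ 1890:Fri 1891:Sat 1892:Mon 1893:Tue✓ 1894:Wed✓ 1895:Thu✓ 1896:Sat 1897:Sun
Years with five Thursdays: 1877, 1878, 1882, 1883, 1888, 1889, 1893, 1894, 1895 → 9.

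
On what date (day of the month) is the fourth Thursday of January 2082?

January 1, 2082 is a Thursday, so the first Thursday is the 1st.
The fourth Thursday is 1 + 21 = 22.

22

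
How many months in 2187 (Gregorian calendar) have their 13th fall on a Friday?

2

Check the 13th of each month of 2187: Jan 13: Sat, Feb 13: Tue, Mar 13: Tue, Apr 13: Fri, May 13: Sun, Jun 13: Wed, Jul 13: Fri, Aug 13: Mon, Sep 13: Thu, Oct 13: Sat, Nov 13: Tue, Dec 13: Thu.
Friday occurs in April, July — 2 months.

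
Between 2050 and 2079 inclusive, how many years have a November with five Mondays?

November has 30 days; it has five Mondays when Monday falls among the first (month-length − 28) days — i.e. when November 1 is one of Monday/Sunday.
November 1 by year: 2050:Tue 2051:Wed 2052:Fri 2053:Sat 2054:Sun✓ 2055:Mon✓ 2056:Wed 2057:Thu 2058:Fri 2059:Sat 2060:Mon✓ 2061:Tue 2062:Wed 2063:Thu 2064:Sat 2065:Sun✓ 2066:Mon✓ 2067:Tue 2068:Thu 2069:Fri 2070:Sat 2071:Sun✓ 2072:Tue 2073:Wed 2074:Thu 2075:Fri 2076:Sun✓ 2077:Mon✓ 2078:Tue 2079:Wed
Years with five Mondays: 2054, 2055, 2060, 2065, 2066, 2071, 2076, 2077 → 8.

8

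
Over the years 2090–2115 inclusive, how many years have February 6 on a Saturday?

4

Track February 6's weekday year by year (advancing +1, or +2 across a Feb 29):
  2090: Mon  2091: Tue (+1)  2092: Wed (+1)  2093: Fri (+2)  2094: Sat (+1) ✓
  2095: Sun (+1)  2096: Mon (+1)  2097: Wed (+2)  2098: Thu (+1)  2099: Fri (+1)
  2100: Sat (+1) ✓  2101: Sun (+1)  2102: Mon (+1)  2103: Tue (+1)  2104: Wed (+1)
  2105: Fri (+2)  2106: Sat (+1) ✓  2107: Sun (+1)  2108: Mon (+1)  2109: Wed (+2)
  2110: Thu (+1)  2111: Fri (+1)  2112: Sat (+1) ✓  2113: Mon (+2)  2114: Tue (+1)
  2115: Wed (+1)
Saturday years: 2094, 2100, 2106, 2112 — 4 in total.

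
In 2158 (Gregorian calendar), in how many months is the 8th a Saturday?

Check the 8th of each month of 2158: Jan 8: Sun, Feb 8: Wed, Mar 8: Wed, Apr 8: Sat, May 8: Mon, Jun 8: Thu, Jul 8: Sat, Aug 8: Tue, Sep 8: Fri, Oct 8: Sun, Nov 8: Wed, Dec 8: Fri.
Saturday occurs in April, July — 2 months.

2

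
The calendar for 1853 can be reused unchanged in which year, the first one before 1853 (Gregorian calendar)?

1842

Two years share a calendar iff Jan 1 falls on the same weekday and both are leap or both are common. 1853: Jan 1 is Saturday, common year.
1852: Jan 1 Thursday, leap
1851: Jan 1 Wednesday, common
1850: Jan 1 Tuesday, common
1849: Jan 1 Monday, common
1848: Jan 1 Saturday, leap
1847: Jan 1 Friday, common
1846: Jan 1 Thursday, common
1845: Jan 1 Wednesday, common
1844: Jan 1 Monday, leap
1843: Jan 1 Sunday, common
1842: Jan 1 Saturday, common
1842 matches on both conditions.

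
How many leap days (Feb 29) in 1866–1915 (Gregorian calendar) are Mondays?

Leap years in 1866–1915: 11 of them.
Feb 29 weekday advances by 5 (mod 7) from one leap year to the next four years later (or differs when a century non-leap intervenes).
Leap-day weekdays: 1868:Sat 1872:Thu 1876:Tue 1880:Sun 1884:Fri 1888:Wed 1892:Mon✓ 1896:Sat 1904:Mon✓ 1908:Sat 1912:Thu
Monday: 1892, 1904 → 2.

2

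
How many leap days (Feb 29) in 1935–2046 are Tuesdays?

Leap years in 1935–2046: 28 of them.
Feb 29 weekday advances by 5 (mod 7) from one leap year to the next four years later (or differs when a century non-leap intervenes).
Leap-day weekdays: 1936:Sat 1940:Thu 1944:Tue✓ 1948:Sun 1952:Fri 1956:Wed 1960:Mon 1964:Sat 1968:Thu 1972:Tue✓ 1976:Sun 1980:Fri 1984:Wed 1988:Mon 1992:Sat 1996:Thu 2000:Tue✓ 2004:Sun 2008:Fri 2012:Wed 2016:Mon 2020:Sat 2024:Thu 2028:Tue✓ 2032:Sun 2036:Fri 2040:Wed 2044:Mon
Tuesday: 1944, 1972, 2000, 2028 → 4.

4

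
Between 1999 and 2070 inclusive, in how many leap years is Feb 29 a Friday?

3

Leap years in 1999–2070: 18 of them.
Feb 29 weekday advances by 5 (mod 7) from one leap year to the next four years later (or differs when a century non-leap intervenes).
Leap-day weekdays: 2000:Tue 2004:Sun 2008:Fri✓ 2012:Wed 2016:Mon 2020:Sat 2024:Thu 2028:Tue 2032:Sun 2036:Fri✓ 2040:Wed 2044:Mon 2048:Sat 2052:Thu 2056:Tue 2060:Sun 2064:Fri✓ 2068:Wed
Friday: 2008, 2036, 2064 → 3.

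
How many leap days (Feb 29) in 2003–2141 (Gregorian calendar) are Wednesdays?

Leap years in 2003–2141: 34 of them.
Feb 29 weekday advances by 5 (mod 7) from one leap year to the next four years later (or differs when a century non-leap intervenes).
Leap-day weekdays: 2004:Sun 2008:Fri 2012:Wed✓ 2016:Mon 2020:Sat 2024:Thu 2028:Tue 2032:Sun 2036:Fri 2040:Wed✓ 2044:Mon 2048:Sat 2052:Thu …(8 more)… 2088:Sun 2092:Fri 2096:Wed✓ 2104:Fri 2108:Wed✓ 2112:Mon 2116:Sat 2120:Thu 2124:Tue 2128:Sun 2132:Fri 2136:Wed✓ 2140:Mon
Wednesday: 2012, 2040, 2068, 2096, 2108, 2136 → 6.

6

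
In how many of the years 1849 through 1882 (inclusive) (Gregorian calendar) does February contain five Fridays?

1

February has 28 days (29 in leap years); it has five Fridays when Friday falls among the first (month-length − 28) days — i.e. when February 1 is Friday in a leap year (never in a common year).
February 1 by year: 1849:Thu 1850:Fri 1851:Sat 1852:Sun 1853:Tue 1854:Wed 1855:Thu 1856:Fri✓ 1857:Sun 1858:Mon 1859:Tue 1860:Wed 1861:Fri 1862:Sat 1863:Sun …(4 more)… 1868:Sat 1869:Mon 1870:Tue 1871:Wed 1872:Thu 1873:Sat 1874:Sun 1875:Mon 1876:Tue 1877:Thu 1878:Fri 1879:Sat 1880:Sun 1881:Tue 1882:Wed
Years with five Fridays: 1856 → 1.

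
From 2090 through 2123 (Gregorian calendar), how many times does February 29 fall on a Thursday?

1

Leap years in 2090–2123: 7 of them.
Feb 29 weekday advances by 5 (mod 7) from one leap year to the next four years later (or differs when a century non-leap intervenes).
Leap-day weekdays: 2092:Fri 2096:Wed 2104:Fri 2108:Wed 2112:Mon 2116:Sat 2120:Thu✓
Thursday: 2120 → 1.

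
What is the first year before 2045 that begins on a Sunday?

Jan 1 advances by 2 weekdays after a leap year and by 1 after a common year.
2045: Jan 1 is Sunday.
2044: Friday (leap)
2043: Thursday
2042: Wednesday
2041: Tuesday
2040: Sunday (leap)
2040 begins on a Sunday

2040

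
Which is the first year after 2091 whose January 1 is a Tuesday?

2092

Jan 1 advances by 2 weekdays after a leap year and by 1 after a common year.
2091: Jan 1 is Monday.
2092: Tuesday (leap)
2092 begins on a Tuesday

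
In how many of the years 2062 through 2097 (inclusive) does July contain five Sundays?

July has 31 days; it has five Sundays when Sunday falls among the first (month-length − 28) days — i.e. when July 1 is one of Sunday/Saturday/Friday.
July 1 by year: 2062:Sat✓ 2063:Sun✓ 2064:Tue 2065:Wed 2066:Thu 2067:Fri✓ 2068:Sun✓ 2069:Mon 2070:Tue 2071:Wed 2072:Fri✓ 2073:Sat✓ 2074:Sun✓ 2075:Mon 2076:Wed …(6 more)… 2083:Thu 2084:Sat✓ 2085:Sun✓ 2086:Mon 2087:Tue 2088:Thu 2089:Fri✓ 2090:Sat✓ 2091:Sun✓ 2092:Tue 2093:Wed 2094:Thu 2095:Fri✓ 2096:Sun✓ 2097:Mon
Years with five Sundays: 2062, 2063, 2067, 2068, 2072, 2073, 2074, 2078, 2079, 2084, 2085, 2089, 2090, 2091, 2095, 2096 → 16.

16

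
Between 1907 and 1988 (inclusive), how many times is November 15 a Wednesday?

11

Track November 15's weekday year by year (advancing +1, or +2 across a Feb 29):
  1907: Fri  1908: Sun (+2)  1909: Mon (+1)  1910: Tue (+1)  1911: Wed (+1) ✓
  1912: Fri (+2)  1913: Sat (+1)  1914: Sun (+1)  1915: Mon (+1)  1916: Wed (+2) ✓
  1917: Thu (+1)  1918: Fri (+1)  1919: Sat (+1)  1920: Mon (+2)  … (54 more years) …
  1975: Sat (+1)  1976: Mon (+2)  1977: Tue (+1)  1978: Wed (+1) ✓  1979: Thu (+1)
  1980: Sat (+2)  1981: Sun (+1)  1982: Mon (+1)  1983: Tue (+1)  1984: Thu (+2)
  1985: Fri (+1)  1986: Sat (+1)  1987: Sun (+1)  1988: Tue (+2)
Wednesday years: 1911, 1916, 1922, 1933, 1939, 1944, 1950, 1961, 1967, 1972, 1978 — 11 in total.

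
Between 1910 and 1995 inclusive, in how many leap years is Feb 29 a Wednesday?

3

Leap years in 1910–1995: 21 of them.
Feb 29 weekday advances by 5 (mod 7) from one leap year to the next four years later (or differs when a century non-leap intervenes).
Leap-day weekdays: 1912:Thu 1916:Tue 1920:Sun 1924:Fri 1928:Wed✓ 1932:Mon 1936:Sat 1940:Thu 1944:Tue 1948:Sun 1952:Fri 1956:Wed✓ 1960:Mon 1964:Sat 1968:Thu 1972:Tue 1976:Sun 1980:Fri 1984:Wed✓ 1988:Mon 1992:Sat
Wednesday: 1928, 1956, 1984 → 3.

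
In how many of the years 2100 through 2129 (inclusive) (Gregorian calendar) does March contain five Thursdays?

13

March has 31 days; it has five Thursdays when Thursday falls among the first (month-length − 28) days — i.e. when March 1 is one of Thursday/Wednesday/Tuesday.
March 1 by year: 2100:Mon 2101:Tue✓ 2102:Wed✓ 2103:Thu✓ 2104:Sat 2105:Sun 2106:Mon 2107:Tue✓ 2108:Thu✓ 2109:Fri 2110:Sat 2111:Sun 2112:Tue✓ 2113:Wed✓ 2114:Thu✓ 2115:Fri 2116:Sun 2117:Mon 2118:Tue✓ 2119:Wed✓ 2120:Fri 2121:Sat 2122:Sun 2123:Mon 2124:Wed✓ 2125:Thu✓ 2126:Fri 2127:Sat 2128:Mon 2129:Tue✓
Years with five Thursdays: 2101, 2102, 2103, 2107, 2108, 2112, 2113, 2114, 2118, 2119, 2124, 2125, 2129 → 13.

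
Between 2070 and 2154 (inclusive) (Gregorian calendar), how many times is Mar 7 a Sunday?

Track Mar 7's weekday year by year (advancing +1, or +2 across a Feb 29):
  2070: Fri  2071: Sat (+1)  2072: Mon (+2)  2073: Tue (+1)  2074: Wed (+1)
  2075: Thu (+1)  2076: Sat (+2)  2077: Sun (+1) ✓  2078: Mon (+1)  2079: Tue (+1)
  2080: Thu (+2)  2081: Fri (+1)  2082: Sat (+1)  2083: Sun (+1) ✓  … (57 more years) …
  2141: Tue (+1)  2142: Wed (+1)  2143: Thu (+1)  2144: Sat (+2)  2145: Sun (+1) ✓
  2146: Mon (+1)  2147: Tue (+1)  2148: Thu (+2)  2149: Fri (+1)  2150: Sat (+1)
  2151: Sun (+1) ✓  2152: Tue (+2)  2153: Wed (+1)  2154: Thu (+1)
Sunday years: 2077, 2083, 2088, 2094, 2100, 2106, 2117, 2123, 2128, 2134, 2145, 2151 — 12 in total.

12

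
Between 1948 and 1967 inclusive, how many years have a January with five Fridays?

8

January has 31 days; it has five Fridays when Friday falls among the first (month-length − 28) days — i.e. when January 1 is one of Friday/Thursday/Wednesday.
January 1 by year: 1948:Thu✓ 1949:Sat 1950:Sun 1951:Mon 1952:Tue 1953:Thu✓ 1954:Fri✓ 1955:Sat 1956:Sun 1957:Tue 1958:Wed✓ 1959:Thu✓ 1960:Fri✓ 1961:Sun 1962:Mon 1963:Tue 1964:Wed✓ 1965:Fri✓ 1966:Sat 1967:Sun
Years with five Fridays: 1948, 1953, 1954, 1958, 1959, 1960, 1964, 1965 → 8.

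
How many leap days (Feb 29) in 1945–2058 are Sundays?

4

Leap years in 1945–2058: 28 of them.
Feb 29 weekday advances by 5 (mod 7) from one leap year to the next four years later (or differs when a century non-leap intervenes).
Leap-day weekdays: 1948:Sun✓ 1952:Fri 1956:Wed 1960:Mon 1964:Sat 1968:Thu 1972:Tue 1976:Sun✓ 1980:Fri 1984:Wed 1988:Mon 1992:Sat 1996:Thu 2000:Tue 2004:Sun✓ 2008:Fri 2012:Wed 2016:Mon 2020:Sat 2024:Thu 2028:Tue 2032:Sun✓ 2036:Fri 2040:Wed 2044:Mon 2048:Sat 2052:Thu 2056:Tue
Sunday: 1948, 1976, 2004, 2032 → 4.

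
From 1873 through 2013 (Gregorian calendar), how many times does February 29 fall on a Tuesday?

5

Leap years in 1873–2013: 34 of them.
Feb 29 weekday advances by 5 (mod 7) from one leap year to the next four years later (or differs when a century non-leap intervenes).
Leap-day weekdays: 1876:Tue✓ 1880:Sun 1884:Fri 1888:Wed 1892:Mon 1896:Sat 1904:Mon 1908:Sat 1912:Thu 1916:Tue✓ 1920:Sun 1924:Fri 1928:Wed …(8 more)… 1964:Sat 1968:Thu 1972:Tue✓ 1976:Sun 1980:Fri 1984:Wed 1988:Mon 1992:Sat 1996:Thu 2000:Tue✓ 2004:Sun 2008:Fri 2012:Wed
Tuesday: 1876, 1916, 1944, 1972, 2000 → 5.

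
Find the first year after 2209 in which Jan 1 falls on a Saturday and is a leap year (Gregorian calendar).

2220

Jan 1 advances by 2 weekdays after a leap year and by 1 after a common year.
2209: Jan 1 is Sunday.
2210: Monday
2211: Tuesday
2212: Wednesday (leap)
2213: Friday
2214: Saturday
2215: Sunday
2216: Monday (leap)
2217: Wednesday
2218: Thursday
2219: Friday
2220: Saturday (leap)
2220 begins on a Saturday and is a leap year.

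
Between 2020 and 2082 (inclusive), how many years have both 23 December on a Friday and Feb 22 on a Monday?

2

Check each year's weekday for 23 December and Feb 22:
  2020: Wed/Sat  2021: Thu/Mon  2022: Fri/Tue  2023: Sat/Wed  2024: Mon/Thu  2025: Tue/Sat  2026: Wed/Sun  2027: Thu/Mon  2028: Sat/Tue  2029: Sun/Thu  2030: Mon/Fri  2031: Tue/Sat  2032: Thu/Sun  2033: Fri/Tue  …(35 more)…  2069: Mon/Fri  2070: Tue/Sat  2071: Wed/Sun  2072: Fri/Mon ✓  2073: Sat/Wed  2074: Sun/Thu  2075: Mon/Fri  2076: Wed/Sat  2077: Thu/Mon  2078: Fri/Tue  2079: Sat/Wed  2080: Mon/Thu  2081: Tue/Sat  2082: Wed/Sun
Both conditions hold in: 2044, 2072 — 2.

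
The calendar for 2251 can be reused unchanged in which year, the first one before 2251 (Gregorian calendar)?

2245

Two years share a calendar iff Jan 1 falls on the same weekday and both are leap or both are common. 2251: Jan 1 is Wednesday, common year.
2250: Jan 1 Tuesday, common
2249: Jan 1 Monday, common
2248: Jan 1 Saturday, leap
2247: Jan 1 Friday, common
2246: Jan 1 Thursday, common
2245: Jan 1 Wednesday, common
2245 matches on both conditions.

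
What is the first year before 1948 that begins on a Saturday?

1944

Jan 1 advances by 2 weekdays after a leap year and by 1 after a common year.
1948: Jan 1 is Thursday (leap).
1947: Wednesday
1946: Tuesday
1945: Monday
1944: Saturday (leap)
1944 begins on a Saturday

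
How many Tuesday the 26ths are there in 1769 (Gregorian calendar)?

2

Check the 26th of each month of 1769: Jan 26: Thu, Feb 26: Sun, Mar 26: Sun, Apr 26: Wed, May 26: Fri, Jun 26: Mon, Jul 26: Wed, Aug 26: Sat, Sep 26: Tue, Oct 26: Thu, Nov 26: Sun, Dec 26: Tue.
Tuesday occurs in September, December — 2 months.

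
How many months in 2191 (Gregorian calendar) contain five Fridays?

4

A month of length L has five Fridays iff its first Friday is on day ≤ L−28 (so day 1–3 in a 31-day month, 1–2 in a 30-day month, day 1 in a leap February).
Checking each month of 2191: Jan starts Sat (31d); Feb starts Tue (28d); Mar starts Tue (31d); Apr starts Fri (30d) ✓; May starts Sun (31d); Jun starts Wed (30d); Jul starts Fri (31d) ✓; Aug starts Mon (31d); Sep starts Thu (30d) ✓; Oct starts Sat (31d); Nov starts Tue (30d); Dec starts Thu (31d) ✓.
Five-Friday months: April, July, September, December → 4.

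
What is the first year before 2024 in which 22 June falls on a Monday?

From one year to the next, a fixed date's weekday advances by 1, or by 2 when a Feb 29 lies between the two dates.
2024: June 22 is Saturday.
2023: Thursday (−2)
2022: Wednesday (−1)
2021: Tuesday (−1)
2020: Monday (−1)
22 June falls on a Monday in 2020.

2020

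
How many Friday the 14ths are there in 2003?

3

Check the 14th of each month of 2003: Jan 14: Tue, Feb 14: Fri, Mar 14: Fri, Apr 14: Mon, May 14: Wed, Jun 14: Sat, Jul 14: Mon, Aug 14: Thu, Sep 14: Sun, Oct 14: Tue, Nov 14: Fri, Dec 14: Sun.
Friday occurs in February, March, November — 3 months.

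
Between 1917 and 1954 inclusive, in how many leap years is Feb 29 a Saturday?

1

Leap years in 1917–1954: 9 of them.
Feb 29 weekday advances by 5 (mod 7) from one leap year to the next four years later (or differs when a century non-leap intervenes).
Leap-day weekdays: 1920:Sun 1924:Fri 1928:Wed 1932:Mon 1936:Sat✓ 1940:Thu 1944:Tue 1948:Sun 1952:Fri
Saturday: 1936 → 1.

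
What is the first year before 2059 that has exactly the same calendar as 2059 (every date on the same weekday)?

2053

Two years share a calendar iff Jan 1 falls on the same weekday and both are leap or both are common. 2059: Jan 1 is Wednesday, common year.
2058: Jan 1 Tuesday, common
2057: Jan 1 Monday, common
2056: Jan 1 Saturday, leap
2055: Jan 1 Friday, common
2054: Jan 1 Thursday, common
2053: Jan 1 Wednesday, common
2053 matches on both conditions.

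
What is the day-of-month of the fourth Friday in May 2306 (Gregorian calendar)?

May 1, 2306 is a Tuesday, so the first Friday is the 4th.
The fourth Friday is 4 + 21 = 25.

25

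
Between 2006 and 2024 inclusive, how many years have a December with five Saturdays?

December has 31 days; it has five Saturdays when Saturday falls among the first (month-length − 28) days — i.e. when December 1 is one of Saturday/Friday/Thursday.
December 1 by year: 2006:Fri✓ 2007:Sat✓ 2008:Mon 2009:Tue 2010:Wed 2011:Thu✓ 2012:Sat✓ 2013:Sun 2014:Mon 2015:Tue 2016:Thu✓ 2017:Fri✓ 2018:Sat✓ 2019:Sun 2020:Tue 2021:Wed 2022:Thu✓ 2023:Fri✓ 2024:Sun
Years with five Saturdays: 2006, 2007, 2011, 2012, 2016, 2017, 2018, 2022, 2023 → 9.

9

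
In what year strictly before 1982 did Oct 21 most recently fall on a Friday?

From one year to the next, a fixed date's weekday advances by 1, or by 2 when a Feb 29 lies between the two dates.
1982: October 21 is Thursday.
1981: Wednesday (−1)
1980: Tuesday (−1)
1979: Sunday (−2)
1978: Saturday (−1)
1977: Friday (−1)
Oct 21 falls on a Friday in 1977.

1977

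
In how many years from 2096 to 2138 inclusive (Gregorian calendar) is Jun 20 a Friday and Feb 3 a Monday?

Check each year's weekday for Jun 20 and Feb 3:
  2096: Wed/Fri  2097: Thu/Sun  2098: Fri/Mon ✓  2099: Sat/Tue  2100: Sun/Wed  2101: Mon/Thu  2102: Tue/Fri  2103: Wed/Sat  2104: Fri/Sun  2105: Sat/Tue  2106: Sun/Wed  2107: Mon/Thu  2108: Wed/Fri  2109: Thu/Sun  …(15 more)…  2125: Wed/Sat  2126: Thu/Sun  2127: Fri/Mon ✓  2128: Sun/Tue  2129: Mon/Thu  2130: Tue/Fri  2131: Wed/Sat  2132: Fri/Sun  2133: Sat/Tue  2134: Sun/Wed  2135: Mon/Thu  2136: Wed/Fri  2137: Thu/Sun  2138: Fri/Mon ✓
Both conditions hold in: 2098, 2110, 2121, 2127, 2138 — 5.

5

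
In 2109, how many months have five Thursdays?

A month of length L has five Thursdays iff its first Thursday is on day ≤ L−28 (so day 1–3 in a 31-day month, 1–2 in a 30-day month, day 1 in a leap February).
Checking each month of 2109: Jan starts Tue (31d) ✓; Feb starts Fri (28d); Mar starts Fri (31d); Apr starts Mon (30d); May starts Wed (31d) ✓; Jun starts Sat (30d); Jul starts Mon (31d); Aug starts Thu (31d) ✓; Sep starts Sun (30d); Oct starts Tue (31d) ✓; Nov starts Fri (30d); Dec starts Sun (31d).
Five-Thursday months: January, May, August, October → 4.

4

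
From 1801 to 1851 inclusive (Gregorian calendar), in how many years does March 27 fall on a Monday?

Track March 27's weekday year by year (advancing +1, or +2 across a Feb 29):
  1801: Fri  1802: Sat (+1)  1803: Sun (+1)  1804: Tue (+2)  1805: Wed (+1)
  1806: Thu (+1)  1807: Fri (+1)  1808: Sun (+2)  1809: Mon (+1) ✓  1810: Tue (+1)
  1811: Wed (+1)  1812: Fri (+2)  1813: Sat (+1)  1814: Sun (+1)  … (23 more years) …
  1838: Tue (+1)  1839: Wed (+1)  1840: Fri (+2)  1841: Sat (+1)  1842: Sun (+1)
  1843: Mon (+1) ✓  1844: Wed (+2)  1845: Thu (+1)  1846: Fri (+1)  1847: Sat (+1)
  1848: Mon (+2) ✓  1849: Tue (+1)  1850: Wed (+1)  1851: Thu (+1)
Monday years: 1809, 1815, 1820, 1826, 1837, 1843, 1848 — 7 in total.

7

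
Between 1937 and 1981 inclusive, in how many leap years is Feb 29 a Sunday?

2

Leap years in 1937–1981: 11 of them.
Feb 29 weekday advances by 5 (mod 7) from one leap year to the next four years later (or differs when a century non-leap intervenes).
Leap-day weekdays: 1940:Thu 1944:Tue 1948:Sun✓ 1952:Fri 1956:Wed 1960:Mon 1964:Sat 1968:Thu 1972:Tue 1976:Sun✓ 1980:Fri
Sunday: 1948, 1976 → 2.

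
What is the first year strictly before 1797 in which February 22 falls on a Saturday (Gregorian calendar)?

1794

From one year to the next, a fixed date's weekday advances by 1, or by 2 when a Feb 29 lies between the two dates.
1797: February 22 is Wednesday.
1796: Monday (−2)
1795: Sunday (−1)
1794: Saturday (−1)
February 22 falls on a Saturday in 1794.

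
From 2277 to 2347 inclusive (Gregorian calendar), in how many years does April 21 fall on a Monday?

10

Track April 21's weekday year by year (advancing +1, or +2 across a Feb 29):
  2277: Sat  2278: Sun (+1)  2279: Mon (+1) ✓  2280: Wed (+2)  2281: Thu (+1)
  2282: Fri (+1)  2283: Sat (+1)  2284: Mon (+2) ✓  2285: Tue (+1)  2286: Wed (+1)
  2287: Thu (+1)  2288: Sat (+2)  2289: Sun (+1)  2290: Mon (+1) ✓  … (43 more years) …
  2334: Sat (+1)  2335: Sun (+1)  2336: Tue (+2)  2337: Wed (+1)  2338: Thu (+1)
  2339: Fri (+1)  2340: Sun (+2)  2341: Mon (+1) ✓  2342: Tue (+1)  2343: Wed (+1)
  2344: Fri (+2)  2345: Sat (+1)  2346: Sun (+1)  2347: Mon (+1) ✓
Monday years: 2279, 2284, 2290, 2302, 2313, 2319, 2324, 2330, 2341, 2347 — 10 in total.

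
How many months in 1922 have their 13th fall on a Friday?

2

Check the 13th of each month of 1922: Jan 13: Fri, Feb 13: Mon, Mar 13: Mon, Apr 13: Thu, May 13: Sat, Jun 13: Tue, Jul 13: Thu, Aug 13: Sun, Sep 13: Wed, Oct 13: Fri, Nov 13: Mon, Dec 13: Wed.
Friday occurs in January, October — 2 months.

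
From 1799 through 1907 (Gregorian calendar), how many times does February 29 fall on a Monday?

5

Leap years in 1799–1907: 25 of them.
Feb 29 weekday advances by 5 (mod 7) from one leap year to the next four years later (or differs when a century non-leap intervenes).
Leap-day weekdays: 1804:Wed 1808:Mon✓ 1812:Sat 1816:Thu 1820:Tue 1824:Sun 1828:Fri 1832:Wed 1836:Mon✓ 1840:Sat 1844:Thu 1848:Tue 1852:Sun 1856:Fri 1860:Wed 1864:Mon✓ 1868:Sat 1872:Thu 1876:Tue 1880:Sun 1884:Fri 1888:Wed 1892:Mon✓ 1896:Sat 1904:Mon✓
Monday: 1808, 1836, 1864, 1892, 1904 → 5.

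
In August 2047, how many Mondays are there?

August 2047 has 31 days and begins on Thursday.
The first Monday is August 5.
Mondays fall on 5, 12, 19, 26 — that's 4.

4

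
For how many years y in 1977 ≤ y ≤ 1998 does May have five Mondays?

9

May has 31 days; it has five Mondays when Monday falls among the first (month-length − 28) days — i.e. when May 1 is one of Monday/Sunday/Saturday.
May 1 by year: 1977:Sun✓ 1978:Mon✓ 1979:Tue 1980:Thu 1981:Fri 1982:Sat✓ 1983:Sun✓ 1984:Tue 1985:Wed 1986:Thu 1987:Fri 1988:Sun✓ 1989:Mon✓ 1990:Tue 1991:Wed 1992:Fri 1993:Sat✓ 1994:Sun✓ 1995:Mon✓ 1996:Wed 1997:Thu 1998:Fri
Years with five Mondays: 1977, 1978, 1982, 1983, 1988, 1989, 1993, 1994, 1995 → 9.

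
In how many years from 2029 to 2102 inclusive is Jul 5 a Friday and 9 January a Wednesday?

Check each year's weekday for Jul 5 and 9 January:
  2029: Thu/Tue  2030: Fri/Wed ✓  2031: Sat/Thu  2032: Mon/Fri  2033: Tue/Sun  2034: Wed/Mon  2035: Thu/Tue  2036: Sat/Wed  2037: Sun/Fri  2038: Mon/Sat  2039: Tue/Sun  2040: Thu/Mon  2041: Fri/Wed ✓  2042: Sat/Thu  …(46 more)…  2089: Tue/Sun  2090: Wed/Mon  2091: Thu/Tue  2092: Sat/Wed  2093: Sun/Fri  2094: Mon/Sat  2095: Tue/Sun  2096: Thu/Mon  2097: Fri/Wed ✓  2098: Sat/Thu  2099: Sun/Fri  2100: Mon/Sat  2101: Tue/Sun  2102: Wed/Mon
Both conditions hold in: 2030, 2041, 2047, 2058, 2069, 2075, 2086, 2097 — 8.

8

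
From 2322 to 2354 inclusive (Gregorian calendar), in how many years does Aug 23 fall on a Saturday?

5

Track Aug 23's weekday year by year (advancing +1, or +2 across a Feb 29):
  2322: Wed  2323: Thu (+1)  2324: Sat (+2) ✓  2325: Sun (+1)  2326: Mon (+1)
  2327: Tue (+1)  2328: Thu (+2)  2329: Fri (+1)  2330: Sat (+1) ✓  2331: Sun (+1)
  2332: Tue (+2)  2333: Wed (+1)  2334: Thu (+1)  2335: Fri (+1)  … (5 more years) …
  2341: Sat (+1) ✓  2342: Sun (+1)  2343: Mon (+1)  2344: Wed (+2)  2345: Thu (+1)
  2346: Fri (+1)  2347: Sat (+1) ✓  2348: Mon (+2)  2349: Tue (+1)  2350: Wed (+1)
  2351: Thu (+1)  2352: Sat (+2) ✓  2353: Sun (+1)  2354: Mon (+1)
Saturday years: 2324, 2330, 2341, 2347, 2352 — 5 in total.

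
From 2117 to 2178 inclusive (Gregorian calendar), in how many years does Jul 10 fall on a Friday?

Track Jul 10's weekday year by year (advancing +1, or +2 across a Feb 29):
  2117: Sat  2118: Sun (+1)  2119: Mon (+1)  2120: Wed (+2)  2121: Thu (+1)
  2122: Fri (+1) ✓  2123: Sat (+1)  2124: Mon (+2)  2125: Tue (+1)  2126: Wed (+1)
  2127: Thu (+1)  2128: Sat (+2)  2129: Sun (+1)  2130: Mon (+1)  … (34 more years) …
  2165: Wed (+1)  2166: Thu (+1)  2167: Fri (+1) ✓  2168: Sun (+2)  2169: Mon (+1)
  2170: Tue (+1)  2171: Wed (+1)  2172: Fri (+2) ✓  2173: Sat (+1)  2174: Sun (+1)
  2175: Mon (+1)  2176: Wed (+2)  2177: Thu (+1)  2178: Fri (+1) ✓
Friday years: 2122, 2133, 2139, 2144, 2150, 2161, 2167, 2172, 2178 — 9 in total.

9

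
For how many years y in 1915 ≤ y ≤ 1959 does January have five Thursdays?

20

January has 31 days; it has five Thursdays when Thursday falls among the first (month-length − 28) days — i.e. when January 1 is one of Thursday/Wednesday/Tuesday.
January 1 by year: 1915:Fri 1916:Sat 1917:Mon 1918:Tue✓ 1919:Wed✓ 1920:Thu✓ 1921:Sat 1922:Sun 1923:Mon 1924:Tue✓ 1925:Thu✓ 1926:Fri 1927:Sat 1928:Sun 1929:Tue✓ …(15 more)… 1945:Mon 1946:Tue✓ 1947:Wed✓ 1948:Thu✓ 1949:Sat 1950:Sun 1951:Mon 1952:Tue✓ 1953:Thu✓ 1954:Fri 1955:Sat 1956:Sun 1957:Tue✓ 1958:Wed✓ 1959:Thu✓
Years with five Thursdays: 1918, 1919, 1920, 1924, 1925, 1929, 1930, 1931, 1935, 1936, 1941, 1942, 1946, 1947, 1948, 1952, 1953, 1957, 1958, 1959 → 20.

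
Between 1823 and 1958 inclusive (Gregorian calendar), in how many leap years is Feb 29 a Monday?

Leap years in 1823–1958: 33 of them.
Feb 29 weekday advances by 5 (mod 7) from one leap year to the next four years later (or differs when a century non-leap intervenes).
Leap-day weekdays: 1824:Sun 1828:Fri 1832:Wed 1836:Mon✓ 1840:Sat 1844:Thu 1848:Tue 1852:Sun 1856:Fri 1860:Wed 1864:Mon✓ 1868:Sat 1872:Thu …(7 more)… 1908:Sat 1912:Thu 1916:Tue 1920:Sun 1924:Fri 1928:Wed 1932:Mon✓ 1936:Sat 1940:Thu 1944:Tue 1948:Sun 1952:Fri 1956:Wed
Monday: 1836, 1864, 1892, 1904, 1932 → 5.

5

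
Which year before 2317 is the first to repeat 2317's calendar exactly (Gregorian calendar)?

Two years share a calendar iff Jan 1 falls on the same weekday and both are leap or both are common. 2317: Jan 1 is Monday, common year.
2316: Jan 1 Saturday, leap
2315: Jan 1 Friday, common
2314: Jan 1 Thursday, common
2313: Jan 1 Wednesday, common
2312: Jan 1 Monday, leap
2311: Jan 1 Sunday, common
2310: Jan 1 Saturday, common
2309: Jan 1 Friday, common
2308: Jan 1 Wednesday, leap
2307: Jan 1 Tuesday, common
2306: Jan 1 Monday, common
2306 matches on both conditions.

2306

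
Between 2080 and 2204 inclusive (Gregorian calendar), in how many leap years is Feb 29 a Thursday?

4

Leap years in 2080–2204: 30 of them.
Feb 29 weekday advances by 5 (mod 7) from one leap year to the next four years later (or differs when a century non-leap intervenes).
Leap-day weekdays: 2080:Thu✓ 2084:Tue 2088:Sun 2092:Fri 2096:Wed 2104:Fri 2108:Wed 2112:Mon 2116:Sat 2120:Thu✓ 2124:Tue 2128:Sun 2132:Fri …(4 more)… 2152:Tue 2156:Sun 2160:Fri 2164:Wed 2168:Mon 2172:Sat 2176:Thu✓ 2180:Tue 2184:Sun 2188:Fri 2192:Wed 2196:Mon 2204:Wed
Thursday: 2080, 2120, 2148, 2176 → 4.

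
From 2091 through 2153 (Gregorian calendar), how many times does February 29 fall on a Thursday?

2

Leap years in 2091–2153: 15 of them.
Feb 29 weekday advances by 5 (mod 7) from one leap year to the next four years later (or differs when a century non-leap intervenes).
Leap-day weekdays: 2092:Fri 2096:Wed 2104:Fri 2108:Wed 2112:Mon 2116:Sat 2120:Thu✓ 2124:Tue 2128:Sun 2132:Fri 2136:Wed 2140:Mon 2144:Sat 2148:Thu✓ 2152:Tue
Thursday: 2120, 2148 → 2.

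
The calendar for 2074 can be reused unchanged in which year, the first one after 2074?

Two years share a calendar iff Jan 1 falls on the same weekday and both are leap or both are common. 2074: Jan 1 is Monday, common year.
2075: Jan 1 Tuesday, common
2076: Jan 1 Wednesday, leap
2077: Jan 1 Friday, common
2078: Jan 1 Saturday, common
2079: Jan 1 Sunday, common
2080: Jan 1 Monday, leap
2081: Jan 1 Wednesday, common
2082: Jan 1 Thursday, common
2083: Jan 1 Friday, common
2084: Jan 1 Saturday, leap
2085: Jan 1 Monday, common
2085 matches on both conditions.

2085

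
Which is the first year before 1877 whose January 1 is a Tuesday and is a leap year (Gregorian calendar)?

Jan 1 advances by 2 weekdays after a leap year and by 1 after a common year.
1877: Jan 1 is Monday.
1876: Saturday (leap)
1875: Friday
1874: Thursday
1873: Wednesday
1872: Monday (leap)
1871: Sunday
1870: Saturday
1869: Friday
1868: Wednesday (leap)
1867: Tuesday
1866: Monday
1865: Sunday
1864: Friday (leap)
1863: Thursday
1862: Wednesday
1861: Tuesday
1860: Sunday (leap)
1859: Saturday
1858: Friday
1857: Thursday
1856: Tuesday (leap)
1856 begins on a Tuesday and is a leap year.

1856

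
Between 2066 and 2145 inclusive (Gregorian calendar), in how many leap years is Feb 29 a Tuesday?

2

Leap years in 2066–2145: 19 of them.
Feb 29 weekday advances by 5 (mod 7) from one leap year to the next four years later (or differs when a century non-leap intervenes).
Leap-day weekdays: 2068:Wed 2072:Mon 2076:Sat 2080:Thu 2084:Tue✓ 2088:Sun 2092:Fri 2096:Wed 2104:Fri 2108:Wed 2112:Mon 2116:Sat 2120:Thu 2124:Tue✓ 2128:Sun 2132:Fri 2136:Wed 2140:Mon 2144:Sat
Tuesday: 2084, 2124 → 2.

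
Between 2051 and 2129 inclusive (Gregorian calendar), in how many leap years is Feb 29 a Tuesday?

Leap years in 2051–2129: 19 of them.
Feb 29 weekday advances by 5 (mod 7) from one leap year to the next four years later (or differs when a century non-leap intervenes).
Leap-day weekdays: 2052:Thu 2056:Tue✓ 2060:Sun 2064:Fri 2068:Wed 2072:Mon 2076:Sat 2080:Thu 2084:Tue✓ 2088:Sun 2092:Fri 2096:Wed 2104:Fri 2108:Wed 2112:Mon 2116:Sat 2120:Thu 2124:Tue✓ 2128:Sun
Tuesday: 2056, 2084, 2124 → 3.

3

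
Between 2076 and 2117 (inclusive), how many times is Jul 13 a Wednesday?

Track Jul 13's weekday year by year (advancing +1, or +2 across a Feb 29):
  2076: Mon  2077: Tue (+1)  2078: Wed (+1) ✓  2079: Thu (+1)  2080: Sat (+2)
  2081: Sun (+1)  2082: Mon (+1)  2083: Tue (+1)  2084: Thu (+2)  2085: Fri (+1)
  2086: Sat (+1)  2087: Sun (+1)  2088: Tue (+2)  2089: Wed (+1) ✓  … (14 more years) …
  2104: Sun (+2)  2105: Mon (+1)  2106: Tue (+1)  2107: Wed (+1) ✓  2108: Fri (+2)
  2109: Sat (+1)  2110: Sun (+1)  2111: Mon (+1)  2112: Wed (+2) ✓  2113: Thu (+1)
  2114: Fri (+1)  2115: Sat (+1)  2116: Mon (+2)  2117: Tue (+1)
Wednesday years: 2078, 2089, 2095, 2101, 2107, 2112 — 6 in total.

6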